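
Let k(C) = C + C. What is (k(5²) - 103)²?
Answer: 2809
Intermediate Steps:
k(C) = 2*C
(k(5²) - 103)² = (2*5² - 103)² = (2*25 - 103)² = (50 - 103)² = (-53)² = 2809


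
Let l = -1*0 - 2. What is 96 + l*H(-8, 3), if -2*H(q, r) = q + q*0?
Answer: 88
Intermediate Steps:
H(q, r) = -q/2 (H(q, r) = -(q + q*0)/2 = -(q + 0)/2 = -q/2)
l = -2 (l = 0 - 2 = -2)
96 + l*H(-8, 3) = 96 - (-1)*(-8) = 96 - 2*4 = 96 - 8 = 88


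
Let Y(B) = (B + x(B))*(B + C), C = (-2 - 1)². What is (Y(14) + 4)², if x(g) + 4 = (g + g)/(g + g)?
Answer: 66049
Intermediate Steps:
x(g) = -3 (x(g) = -4 + (g + g)/(g + g) = -4 + (2*g)/((2*g)) = -4 + (2*g)*(1/(2*g)) = -4 + 1 = -3)
C = 9 (C = (-3)² = 9)
Y(B) = (-3 + B)*(9 + B) (Y(B) = (B - 3)*(B + 9) = (-3 + B)*(9 + B))
(Y(14) + 4)² = ((-27 + 14² + 6*14) + 4)² = ((-27 + 196 + 84) + 4)² = (253 + 4)² = 257² = 66049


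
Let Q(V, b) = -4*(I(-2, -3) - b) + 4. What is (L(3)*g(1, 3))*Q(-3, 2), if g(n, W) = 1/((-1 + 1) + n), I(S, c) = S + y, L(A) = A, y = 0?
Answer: 60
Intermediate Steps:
I(S, c) = S (I(S, c) = S + 0 = S)
g(n, W) = 1/n (g(n, W) = 1/(0 + n) = 1/n)
Q(V, b) = 12 + 4*b (Q(V, b) = -4*(-2 - b) + 4 = (8 + 4*b) + 4 = 12 + 4*b)
(L(3)*g(1, 3))*Q(-3, 2) = (3/1)*(12 + 4*2) = (3*1)*(12 + 8) = 3*20 = 60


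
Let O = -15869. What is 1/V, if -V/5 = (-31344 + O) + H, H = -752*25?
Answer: 1/330065 ≈ 3.0297e-6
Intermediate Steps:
H = -18800
V = 330065 (V = -5*((-31344 - 15869) - 18800) = -5*(-47213 - 18800) = -5*(-66013) = 330065)
1/V = 1/330065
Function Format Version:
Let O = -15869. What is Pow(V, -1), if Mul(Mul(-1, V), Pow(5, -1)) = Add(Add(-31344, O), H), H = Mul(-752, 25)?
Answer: Rational(1, 330065) ≈ 3.0297e-6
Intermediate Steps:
H = -18800
V = 330065 (V = Mul(-5, Add(Add(-31344, -15869), -18800)) = Mul(-5, Add(-47213, -18800)) = Mul(-5, -66013) = 330065)
Pow(V, -1) = Pow(330065, -1) = Rational(1, 330065)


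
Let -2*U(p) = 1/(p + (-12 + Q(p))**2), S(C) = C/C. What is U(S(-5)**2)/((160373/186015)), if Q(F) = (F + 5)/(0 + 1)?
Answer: -186015/11867602 ≈ -0.015674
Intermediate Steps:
S(C) = 1
Q(F) = 5 + F (Q(F) = (5 + F)/1 = (5 + F)*1 = 5 + F)
U(p) = -1/(2*(p + (-7 + p)**2)) (U(p) = -1/(2*(p + (-12 + (5 + p))**2)) = -1/(2*(p + (-7 + p)**2)))
U(S(-5)**2)/((160373/186015)) = (-1/(2*1**2 + 2*(-7 + 1**2)**2))/((160373/186015)) = (-1/(2*1 + 2*(-7 + 1)**2))/((160373*(1/186015))) = (-1/(2 + 2*(-6)**2))/(160373/186015) = -1/(2 + 2*36)*(186015/160373) = -1/(2 + 72)*(186015/160373) = -1/74*(186015/160373) = -1*1/74*(186015/160373) = -1/74*186015/160373 = -186015/11867602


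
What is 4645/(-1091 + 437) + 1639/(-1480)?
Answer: -3973253/483960 ≈ -8.2099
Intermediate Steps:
4645/(-1091 + 437) + 1639/(-1480) = 4645/(-654) + 1639*(-1/1480) = 4645*(-1/654) - 1639/1480 = -4645/654 - 1639/1480 = -3973253/483960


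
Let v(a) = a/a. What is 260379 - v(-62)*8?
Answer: 260371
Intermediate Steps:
v(a) = 1
260379 - v(-62)*8 = 260379 - 8 = 260371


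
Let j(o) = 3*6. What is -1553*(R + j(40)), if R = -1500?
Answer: 2301546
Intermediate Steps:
j(o) = 18
-1553*(R + j(40)) = -1553*(-1500 + 18) = -1553*(-1482) = 2301546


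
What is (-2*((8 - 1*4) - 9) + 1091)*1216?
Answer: 1338816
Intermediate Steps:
(-2*((8 - 1*4) - 9) + 1091)*1216 = (-2*((8 - 4) - 9) + 1091)*1216 = (-2*(4 - 9) + 1091)*1216 = (-2*(-5) + 1091)*1216 = (10 + 1091)*1216 = 1101*1216 = 1338816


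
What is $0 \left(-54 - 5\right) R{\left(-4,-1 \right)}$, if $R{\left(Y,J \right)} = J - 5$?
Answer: $0$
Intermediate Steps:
$R{\left(Y,J \right)} = -5 + J$
$0 \left(-54 - 5\right) R{\left(-4,-1 \right)} = 0 \left(-54 - 5\right) \left(-5 - 1\right) = 0 \left(\left(-59\right) \left(-6\right)\right) = 0 \cdot 354 = 0$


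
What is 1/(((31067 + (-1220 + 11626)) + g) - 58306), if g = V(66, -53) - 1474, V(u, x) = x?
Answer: -1/18360 ≈ -5.4466e-5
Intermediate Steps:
g = -1527 (g = -53 - 1474 = -1527)
1/(((31067 + (-1220 + 11626)) + g) - 58306) = 1/(((31067 + (-1220 + 11626)) - 1527) - 58306) = 1/(((31067 + 10406) - 1527) - 58306) = 1/((41473 - 1527) - 58306) = 1/(39946 - 58306) = 1/(-18360) = -1/18360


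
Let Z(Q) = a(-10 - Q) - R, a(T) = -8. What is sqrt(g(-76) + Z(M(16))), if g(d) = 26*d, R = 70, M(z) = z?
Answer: I*sqrt(2054) ≈ 45.321*I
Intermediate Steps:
Z(Q) = -78 (Z(Q) = -8 - 1*70 = -8 - 70 = -78)
sqrt(g(-76) + Z(M(16))) = sqrt(26*(-76) - 78) = sqrt(-1976 - 78) = sqrt(-2054) = I*sqrt(2054)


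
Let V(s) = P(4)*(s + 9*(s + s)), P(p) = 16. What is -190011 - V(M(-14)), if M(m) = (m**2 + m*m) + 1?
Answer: -309483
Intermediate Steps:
M(m) = 1 + 2*m**2 (M(m) = (m**2 + m**2) + 1 = 2*m**2 + 1 = 1 + 2*m**2)
V(s) = 304*s (V(s) = 16*(s + 9*(s + s)) = 16*(s + 9*(2*s)) = 16*(s + 18*s) = 16*(19*s) = 304*s)
-190011 - V(M(-14)) = -190011 - 304*(1 + 2*(-14)**2) = -190011 - 304*(1 + 2*196) = -190011 - 304*(1 + 392) = -190011 - 304*393 = -190011 - 1*119472 = -190011 - 119472 = -309483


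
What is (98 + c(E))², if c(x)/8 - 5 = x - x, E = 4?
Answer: 19044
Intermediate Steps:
c(x) = 40 (c(x) = 40 + 8*(x - x) = 40 + 8*0 = 40 + 0 = 40)
(98 + c(E))² = (98 + 40)² = 138² = 19044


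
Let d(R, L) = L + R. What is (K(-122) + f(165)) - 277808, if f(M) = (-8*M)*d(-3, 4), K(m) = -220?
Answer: -279348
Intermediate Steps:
f(M) = -8*M (f(M) = (-8*M)*(4 - 3) = -8*M*1 = -8*M)
(K(-122) + f(165)) - 277808 = (-220 - 8*165) - 277808 = (-220 - 1320) - 277808 = -1540 - 277808 = -279348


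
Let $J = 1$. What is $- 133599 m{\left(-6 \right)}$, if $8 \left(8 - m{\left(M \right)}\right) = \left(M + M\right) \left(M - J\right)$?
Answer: $\frac{667995}{2} \approx 3.34 \cdot 10^{5}$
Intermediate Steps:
$m{\left(M \right)} = 8 - \frac{M \left(-1 + M\right)}{4}$ ($m{\left(M \right)} = 8 - \frac{\left(M + M\right) \left(M - 1\right)}{8} = 8 - \frac{2 M \left(M - 1\right)}{8} = 8 - \frac{2 M \left(-1 + M\right)}{8} = 8 - \frac{M \left(-1 + M\right)}{4}$)
$- 133599 m{\left(-6 \right)} = - 133599 \left(8 - \frac{\left(-6\right)^{2}}{4} + \frac{1}{4} \left(-6\right)\right) = - 133599 \left(8 - 9 - \frac{3}{2}\right) = \left(-133599\right) \left(- \frac{5}{2}\right) = \frac{667995}{2}$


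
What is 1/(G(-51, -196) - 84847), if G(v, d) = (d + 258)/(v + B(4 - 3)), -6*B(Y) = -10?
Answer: -74/6278771 ≈ -1.1786e-5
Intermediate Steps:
B(Y) = 5/3 (B(Y) = -⅙*(-10) = 5/3)
G(v, d) = (258 + d)/(5/3 + v) (G(v, d) = (d + 258)/(v + 5/3) = (258 + d)/(5/3 + v))
1/(G(-51, -196) - 84847) = 1/(3*(258 - 196)/(5 + 3*(-51)) - 84847) = 1/(3*62/(5 - 153) - 84847) = 1/(3*62/(-148) - 84847) = 1/(3*(-1/148)*62 - 84847) = 1/(-93/74 - 84847) = 1/(-6278771/74) = -74/6278771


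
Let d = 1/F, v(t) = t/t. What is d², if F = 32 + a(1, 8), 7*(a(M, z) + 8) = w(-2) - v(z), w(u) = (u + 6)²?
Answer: 49/33489 ≈ 0.0014632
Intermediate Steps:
w(u) = (6 + u)²
v(t) = 1
a(M, z) = -41/7 (a(M, z) = -8 + ((6 - 2)² - 1*1)/7 = -8 + (4² - 1)/7 = -8 + (16 - 1)/7 = -8 + (⅐)*15 = -8 + 15/7 = -41/7)
F = 183/7 (F = 32 - 41/7 = 183/7 ≈ 26.143)
d = 7/183 (d = 1/(183/7) = 7/183 ≈ 0.038251)
d² = (7/183)² = 49/33489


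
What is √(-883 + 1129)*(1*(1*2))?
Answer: 2*√246 ≈ 31.369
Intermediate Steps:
√(-883 + 1129)*(1*(1*2)) = √246*(1*2) = √246*2 = 2*√246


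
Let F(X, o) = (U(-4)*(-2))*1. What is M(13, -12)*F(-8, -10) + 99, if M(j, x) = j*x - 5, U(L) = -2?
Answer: -545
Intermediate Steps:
M(j, x) = -5 + j*x
F(X, o) = 4 (F(X, o) = -2*(-2)*1 = 4*1 = 4)
M(13, -12)*F(-8, -10) + 99 = (-5 + 13*(-12))*4 + 99 = (-5 - 156)*4 + 99 = -161*4 + 99 = -644 + 99 = -545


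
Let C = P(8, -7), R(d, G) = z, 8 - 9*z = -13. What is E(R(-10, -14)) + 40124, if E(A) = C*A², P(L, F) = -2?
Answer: 361018/9 ≈ 40113.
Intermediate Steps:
z = 7/3 (z = 8/9 - ⅑*(-13) = 8/9 + 13/9 = 7/3 ≈ 2.3333)
R(d, G) = 7/3
C = -2
E(A) = -2*A²
E(R(-10, -14)) + 40124 = -2*(7/3)² + 40124 = -2*49/9 + 40124 = -98/9 + 40124 = 361018/9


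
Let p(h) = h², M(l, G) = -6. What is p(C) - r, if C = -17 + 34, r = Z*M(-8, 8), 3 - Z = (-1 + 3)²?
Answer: 283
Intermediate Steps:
Z = -1 (Z = 3 - (-1 + 3)² = 3 - 1*2² = 3 - 1*4 = 3 - 4 = -1)
r = 6 (r = -1*(-6) = 6)
C = 17
p(C) - r = 17² - 1*6 = 289 - 6 = 283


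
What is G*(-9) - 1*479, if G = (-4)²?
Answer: -623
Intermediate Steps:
G = 16
G*(-9) - 1*479 = 16*(-9) - 1*479 = -144 - 479 = -623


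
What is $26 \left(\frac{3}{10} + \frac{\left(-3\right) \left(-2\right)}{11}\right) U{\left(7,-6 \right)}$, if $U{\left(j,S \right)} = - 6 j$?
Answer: $- \frac{50778}{55} \approx -923.24$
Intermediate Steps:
$26 \left(\frac{3}{10} + \frac{\left(-3\right) \left(-2\right)}{11}\right) U{\left(7,-6 \right)} = 26 \left(\frac{3}{10} + \frac{\left(-3\right) \left(-2\right)}{11}\right) \left(\left(-6\right) 7\right) = 26 \left(3 \cdot \frac{1}{10} + 6 \cdot \frac{1}{11}\right) \left(-42\right) = 26 \left(\frac{3}{10} + \frac{6}{11}\right) \left(-42\right) = 26 \cdot \frac{93}{110} \left(-42\right) = \frac{1209}{55} \left(-42\right) = - \frac{50778}{55}$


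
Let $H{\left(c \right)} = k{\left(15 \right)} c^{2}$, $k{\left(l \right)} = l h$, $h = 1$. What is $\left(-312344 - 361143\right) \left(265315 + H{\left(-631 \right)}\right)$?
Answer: $-4201030064510$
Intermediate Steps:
$k{\left(l \right)} = l$ ($k{\left(l \right)} = l 1 = l$)
$H{\left(c \right)} = 15 c^{2}$
$\left(-312344 - 361143\right) \left(265315 + H{\left(-631 \right)}\right) = \left(-312344 - 361143\right) \left(265315 + 15 \left(-631\right)^{2}\right) = - 673487 \left(265315 + 15 \cdot 398161\right) = - 673487 \left(265315 + 5972415\right) = \left(-673487\right) 6237730 = -4201030064510$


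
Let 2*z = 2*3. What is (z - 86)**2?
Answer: 6889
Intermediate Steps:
z = 3 (z = (2*3)/2 = (1/2)*6 = 3)
(z - 86)**2 = (3 - 86)**2 = (-83)**2 = 6889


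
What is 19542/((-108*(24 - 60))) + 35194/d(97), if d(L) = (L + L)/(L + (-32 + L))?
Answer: 1847578601/62856 ≈ 29394.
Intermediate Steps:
d(L) = 2*L/(-32 + 2*L) (d(L) = (2*L)/(-32 + 2*L) = 2*L/(-32 + 2*L))
19542/((-108*(24 - 60))) + 35194/d(97) = 19542/((-108*(24 - 60))) + 35194/((97/(-16 + 97))) = 19542/((-108*(-36))) + 35194/((97/81)) = 19542/3888 + 35194/((97*(1/81))) = 19542*(1/3888) + 35194/(97/81) = 3257/648 + 35194*(81/97) = 3257/648 + 2850714/97 = 1847578601/62856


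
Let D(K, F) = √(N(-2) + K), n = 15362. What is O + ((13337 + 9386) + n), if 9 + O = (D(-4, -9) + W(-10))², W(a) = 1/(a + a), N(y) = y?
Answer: 15228001/400 - I*√6/10 ≈ 38070.0 - 0.24495*I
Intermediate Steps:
W(a) = 1/(2*a)
D(K, F) = √(-2 + K)
O = -9 + (-1/20 + I*√6)² (O = -9 + (√(-2 - 4) + (½)/(-10))² = -9 + (√(-6) + (½)*(-⅒))² = -9 + (I*√6 - 1/20)² = -9 + (-1/20 + I*√6)² ≈ -14.997 - 0.24495*I)
O + ((13337 + 9386) + n) = (-5999/400 - I*√6/10) + ((13337 + 9386) + 15362) = (-5999/400 - I*√6/10) + (22723 + 15362) = (-5999/400 - I*√6/10) + 38085 = 15228001/400 - I*√6/10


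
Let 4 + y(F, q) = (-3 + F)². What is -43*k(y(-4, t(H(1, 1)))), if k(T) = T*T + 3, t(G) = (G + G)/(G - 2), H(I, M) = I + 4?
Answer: -87204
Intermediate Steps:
H(I, M) = 4 + I
t(G) = 2*G/(-2 + G) (t(G) = (2*G)/(-2 + G) = 2*G/(-2 + G))
y(F, q) = -4 + (-3 + F)²
k(T) = 3 + T² (k(T) = T² + 3 = 3 + T²)
-43*k(y(-4, t(H(1, 1)))) = -43*(3 + (-4 + (-3 - 4)²)²) = -43*(3 + (-4 + (-7)²)²) = -43*(3 + (-4 + 49)²) = -43*(3 + 45²) = -43*(3 + 2025) = -43*2028 = -87204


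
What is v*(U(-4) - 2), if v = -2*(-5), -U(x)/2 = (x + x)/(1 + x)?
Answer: -220/3 ≈ -73.333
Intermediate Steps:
U(x) = -4*x/(1 + x) (U(x) = -2*(x + x)/(1 + x) = -2*2*x/(1 + x) = -4*x/(1 + x))
v = 10
v*(U(-4) - 2) = 10*(-4*(-4)/(1 - 4) - 2) = 10*(-4*(-4)/(-3) - 2) = 10*(-4*(-4)*(-⅓) - 2) = 10*(-16/3 - 2) = 10*(-22/3) = -220/3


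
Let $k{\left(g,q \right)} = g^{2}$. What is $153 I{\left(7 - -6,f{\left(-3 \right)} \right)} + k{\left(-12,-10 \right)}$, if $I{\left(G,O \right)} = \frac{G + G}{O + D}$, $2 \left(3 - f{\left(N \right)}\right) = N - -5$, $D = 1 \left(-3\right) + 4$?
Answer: $1470$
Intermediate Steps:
$D = 1$ ($D = -3 + 4 = 1$)
$f{\left(N \right)} = \frac{1}{2} - \frac{N}{2}$ ($f{\left(N \right)} = 3 - \frac{N - -5}{2} = 3 - \frac{N + 5}{2} = 3 - \frac{5 + N}{2} = 3 - \left(\frac{5}{2} + \frac{N}{2}\right) = \frac{1}{2} - \frac{N}{2}$)
$I{\left(G,O \right)} = \frac{2 G}{1 + O}$ ($I{\left(G,O \right)} = \frac{G + G}{O + 1} = \frac{2 G}{1 + O}$)
$153 I{\left(7 - -6,f{\left(-3 \right)} \right)} + k{\left(-12,-10 \right)} = 153 \frac{2 \left(7 - -6\right)}{1 + \left(\frac{1}{2} - - \frac{3}{2}\right)} + \left(-12\right)^{2} = 153 \frac{2 \left(7 + 6\right)}{1 + \left(\frac{1}{2} + \frac{3}{2}\right)} + 144 = 153 \cdot 2 \cdot 13 \frac{1}{1 + 2} + 144 = 153 \cdot 2 \cdot 13 \cdot \frac{1}{3} + 144 = 153 \cdot \frac{26}{3} + 144 = 1326 + 144 = 1470$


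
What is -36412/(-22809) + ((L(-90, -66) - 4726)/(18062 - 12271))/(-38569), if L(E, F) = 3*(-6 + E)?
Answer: 8132846676874/5094460378911 ≈ 1.5964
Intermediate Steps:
L(E, F) = -18 + 3*E
-36412/(-22809) + ((L(-90, -66) - 4726)/(18062 - 12271))/(-38569) = -36412/(-22809) + (((-18 + 3*(-90)) - 4726)/(18062 - 12271))/(-38569) = -36412*(-1/22809) + (((-18 - 270) - 4726)/5791)*(-1/38569) = 36412/22809 + ((-288 - 4726)*(1/5791))*(-1/38569) = 36412/22809 - 5014*1/5791*(-1/38569) = 36412/22809 - 5014/5791*(-1/38569) = 36412/22809 + 5014/223353079 = 8132846676874/5094460378911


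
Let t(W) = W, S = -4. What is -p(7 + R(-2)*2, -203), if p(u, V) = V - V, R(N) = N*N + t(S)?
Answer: 0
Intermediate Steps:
R(N) = -4 + N² (R(N) = N*N - 4 = N² - 4 = -4 + N²)
p(u, V) = 0
-p(7 + R(-2)*2, -203) = -1*0 = 0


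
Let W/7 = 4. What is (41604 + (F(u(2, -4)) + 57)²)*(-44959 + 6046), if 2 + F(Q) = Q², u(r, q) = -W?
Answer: -29010614325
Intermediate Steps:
W = 28 (W = 7*4 = 28)
u(r, q) = -28 (u(r, q) = -1*28 = -28)
F(Q) = -2 + Q²
(41604 + (F(u(2, -4)) + 57)²)*(-44959 + 6046) = (41604 + ((-2 + (-28)²) + 57)²)*(-44959 + 6046) = (41604 + ((-2 + 784) + 57)²)*(-38913) = (41604 + (782 + 57)²)*(-38913) = (41604 + 839²)*(-38913) = (41604 + 703921)*(-38913) = 745525*(-38913) = -29010614325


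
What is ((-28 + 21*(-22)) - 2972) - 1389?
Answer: -4851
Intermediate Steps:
((-28 + 21*(-22)) - 2972) - 1389 = ((-28 - 462) - 2972) - 1389 = (-490 - 2972) - 1389 = -3462 - 1389 = -4851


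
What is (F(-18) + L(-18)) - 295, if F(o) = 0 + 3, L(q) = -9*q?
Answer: -130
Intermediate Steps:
F(o) = 3
(F(-18) + L(-18)) - 295 = (3 - 9*(-18)) - 295 = (3 + 162) - 295 = 165 - 295 = -130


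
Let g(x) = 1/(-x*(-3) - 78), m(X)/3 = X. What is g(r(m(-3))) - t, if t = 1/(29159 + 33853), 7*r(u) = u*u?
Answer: -49043/2121404 ≈ -0.023118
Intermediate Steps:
m(X) = 3*X
r(u) = u²/7 (r(u) = (u*u)/7 = u²/7)
g(x) = 1/(-78 + 3*x) (g(x) = 1/(3*x - 78) = 1/(-78 + 3*x))
t = 1/63012 ≈ 1.5870e-5
g(r(m(-3))) - t = 1/(3*(-26 + (3*(-3))²/7)) - 1*1/63012 = 1/(3*(-26 + (⅐)*(-9)²)) - 1/63012 = 1/(3*(-26 + (⅐)*81)) - 1/63012 = 1/(3*(-26 + 81/7)) - 1/63012 = 1/(3*(-101/7)) - 1/63012 = (⅓)*(-7/101) - 1/63012 = -7/303 - 1/63012 = -49043/2121404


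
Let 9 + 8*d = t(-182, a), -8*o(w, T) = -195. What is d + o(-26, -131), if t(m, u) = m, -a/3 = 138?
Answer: ½ ≈ 0.50000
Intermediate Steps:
a = -414 (a = -3*138 = -414)
o(w, T) = 195/8 (o(w, T) = -⅛*(-195) = 195/8)
d = -191/8 (d = -9/8 + (⅛)*(-182) = -9/8 - 91/4 = -191/8 ≈ -23.875)
d + o(-26, -131) = -191/8 + 195/8 = ½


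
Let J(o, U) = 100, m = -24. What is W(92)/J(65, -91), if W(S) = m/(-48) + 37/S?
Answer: 83/9200 ≈ 0.0090217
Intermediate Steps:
W(S) = ½ + 37/S (W(S) = -24/(-48) + 37/S = -24*(-1/48) + 37/S = ½ + 37/S)
W(92)/J(65, -91) = ((½)*(74 + 92)/92)/100 = ((½)*(1/92)*166)*(1/100) = (83/92)*(1/100) = 83/9200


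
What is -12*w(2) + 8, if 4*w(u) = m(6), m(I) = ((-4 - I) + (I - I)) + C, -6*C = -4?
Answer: 36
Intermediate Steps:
C = 2/3 (C = -1/6*(-4) = 2/3 ≈ 0.66667)
m(I) = -10/3 - I (m(I) = ((-4 - I) + (I - I)) + 2/3 = ((-4 - I) + 0) + 2/3 = (-4 - I) + 2/3 = -10/3 - I)
w(u) = -7/3 (w(u) = (-10/3 - 1*6)/4 = (-10/3 - 6)/4 = (1/4)*(-28/3) = -7/3)
-12*w(2) + 8 = -12*(-7/3) + 8 = 28 + 8 = 36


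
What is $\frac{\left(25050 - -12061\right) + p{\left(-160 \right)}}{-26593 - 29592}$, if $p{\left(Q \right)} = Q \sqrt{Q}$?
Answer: $- \frac{2183}{3305} + \frac{128 i \sqrt{10}}{11237} \approx -0.66051 + 0.036021 i$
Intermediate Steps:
$p{\left(Q \right)} = Q^{\frac{3}{2}}$
$\frac{\left(25050 - -12061\right) + p{\left(-160 \right)}}{-26593 - 29592} = \frac{\left(25050 - -12061\right) + \left(-160\right)^{\frac{3}{2}}}{-26593 - 29592} = \frac{\left(25050 + 12061\right) - 640 i \sqrt{10}}{-56185} = \left(37111 - 640 i \sqrt{10}\right) \left(- \frac{1}{56185}\right) = - \frac{2183}{3305} + \frac{128 i \sqrt{10}}{11237}$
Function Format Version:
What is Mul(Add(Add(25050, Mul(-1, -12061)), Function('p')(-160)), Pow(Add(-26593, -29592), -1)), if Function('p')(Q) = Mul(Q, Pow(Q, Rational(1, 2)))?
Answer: Add(Rational(-2183, 3305), Mul(Rational(128, 11237), I, Pow(10, Rational(1, 2)))) ≈ Add(-0.66051, Mul(0.036021, I))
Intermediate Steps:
Function('p')(Q) = Pow(Q, Rational(3, 2))
Mul(Add(Add(25050, Mul(-1, -12061)), Function('p')(-160)), Pow(Add(-26593, -29592), -1)) = Mul(Add(Add(25050, Mul(-1, -12061)), Pow(-160, Rational(3, 2))), Pow(Add(-26593, -29592), -1)) = Mul(Add(Add(25050, 12061), Mul(-640, I, Pow(10, Rational(1, 2)))), Pow(-56185, -1)) = Mul(Add(37111, Mul(-640, I, Pow(10, Rational(1, 2)))), Rational(-1, 56185)) = Add(Rational(-2183, 3305), Mul(Rational(128, 11237), I, Pow(10, Rational(1, 2))))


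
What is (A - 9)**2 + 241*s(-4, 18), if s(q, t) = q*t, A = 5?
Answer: -17336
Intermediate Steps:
(A - 9)**2 + 241*s(-4, 18) = (5 - 9)**2 + 241*(-4*18) = (-4)**2 + 241*(-72) = 16 - 17352 = -17336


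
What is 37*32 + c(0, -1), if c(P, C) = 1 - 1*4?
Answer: 1181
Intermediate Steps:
c(P, C) = -3 (c(P, C) = 1 - 4 = -3)
37*32 + c(0, -1) = 37*32 - 3 = 1184 - 3 = 1181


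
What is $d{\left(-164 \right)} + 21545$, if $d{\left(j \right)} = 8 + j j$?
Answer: $48449$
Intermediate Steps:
$d{\left(j \right)} = 8 + j^{2}$
$d{\left(-164 \right)} + 21545 = \left(8 + \left(-164\right)^{2}\right) + 21545 = \left(8 + 26896\right) + 21545 = 26904 + 21545 = 48449$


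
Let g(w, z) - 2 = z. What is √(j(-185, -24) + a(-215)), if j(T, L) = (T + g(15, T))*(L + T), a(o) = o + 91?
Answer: 18*√237 ≈ 277.11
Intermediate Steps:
a(o) = 91 + o
g(w, z) = 2 + z
j(T, L) = (2 + 2*T)*(L + T) (j(T, L) = (T + (2 + T))*(L + T) = (2 + 2*T)*(L + T))
√(j(-185, -24) + a(-215)) = √((2*(-24) + 2*(-185) + 2*(-185)² + 2*(-24)*(-185)) + (91 - 215)) = √((-48 - 370 + 2*34225 + 8880) - 124) = √((-48 - 370 + 68450 + 8880) - 124) = √(76912 - 124) = √76788 = 18*√237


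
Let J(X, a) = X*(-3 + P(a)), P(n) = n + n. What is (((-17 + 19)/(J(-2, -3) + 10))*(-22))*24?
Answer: -264/7 ≈ -37.714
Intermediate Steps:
P(n) = 2*n
J(X, a) = X*(-3 + 2*a)
(((-17 + 19)/(J(-2, -3) + 10))*(-22))*24 = (((-17 + 19)/(-2*(-3 + 2*(-3)) + 10))*(-22))*24 = ((2/(-2*(-3 - 6) + 10))*(-22))*24 = ((2/(-2*(-9) + 10))*(-22))*24 = ((2/(18 + 10))*(-22))*24 = ((2/28)*(-22))*24 = ((2*(1/28))*(-22))*24 = ((1/14)*(-22))*24 = -11/7*24 = -264/7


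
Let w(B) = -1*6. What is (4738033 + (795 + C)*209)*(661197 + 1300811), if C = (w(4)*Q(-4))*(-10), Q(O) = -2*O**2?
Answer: 8834741519264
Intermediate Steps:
w(B) = -6
C = -1920 (C = -(-12)*(-4)**2*(-10) = -(-12)*16*(-10) = -6*(-32)*(-10) = 192*(-10) = -1920)
(4738033 + (795 + C)*209)*(661197 + 1300811) = (4738033 + (795 - 1920)*209)*(661197 + 1300811) = (4738033 - 1125*209)*1962008 = (4738033 - 235125)*1962008 = 4502908*1962008 = 8834741519264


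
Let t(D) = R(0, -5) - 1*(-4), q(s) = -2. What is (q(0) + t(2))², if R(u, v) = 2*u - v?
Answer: 49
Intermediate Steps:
R(u, v) = -v + 2*u
t(D) = 9 (t(D) = (-1*(-5) + 2*0) - 1*(-4) = (5 + 0) + 4 = 5 + 4 = 9)
(q(0) + t(2))² = (-2 + 9)² = 7² = 49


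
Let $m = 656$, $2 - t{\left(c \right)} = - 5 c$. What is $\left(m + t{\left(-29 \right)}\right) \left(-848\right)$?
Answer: $-435024$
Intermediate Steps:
$t{\left(c \right)} = 2 + 5 c$ ($t{\left(c \right)} = 2 - - 5 c = 2 + 5 c$)
$\left(m + t{\left(-29 \right)}\right) \left(-848\right) = \left(656 + \left(2 + 5 \left(-29\right)\right)\right) \left(-848\right) = \left(656 + \left(2 - 145\right)\right) \left(-848\right) = \left(656 - 143\right) \left(-848\right) = 513 \left(-848\right) = -435024$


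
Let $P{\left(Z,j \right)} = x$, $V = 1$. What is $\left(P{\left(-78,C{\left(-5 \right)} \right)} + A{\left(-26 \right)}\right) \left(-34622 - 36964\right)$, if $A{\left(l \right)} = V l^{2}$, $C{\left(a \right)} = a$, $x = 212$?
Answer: $-63568368$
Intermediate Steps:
$P{\left(Z,j \right)} = 212$
$A{\left(l \right)} = l^{2}$ ($A{\left(l \right)} = 1 l^{2} = l^{2}$)
$\left(P{\left(-78,C{\left(-5 \right)} \right)} + A{\left(-26 \right)}\right) \left(-34622 - 36964\right) = \left(212 + \left(-26\right)^{2}\right) \left(-34622 - 36964\right) = \left(212 + 676\right) \left(-71586\right) = 888 \left(-71586\right) = -63568368$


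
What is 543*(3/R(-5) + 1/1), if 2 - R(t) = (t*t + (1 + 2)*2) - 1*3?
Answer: 12489/26 ≈ 480.35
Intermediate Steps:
R(t) = -1 - t² (R(t) = 2 - ((t*t + (1 + 2)*2) - 1*3) = 2 - ((t² + 3*2) - 3) = 2 - ((t² + 6) - 3) = 2 - ((6 + t²) - 3) = 2 - (3 + t²) = 2 + (-3 - t²) = -1 - t²)
543*(3/R(-5) + 1/1) = 543*(3/(-1 - 1*(-5)²) + 1/1) = 543*(3/(-1 - 1*25) + 1*1) = 543*(3/(-1 - 25) + 1) = 543*(3/(-26) + 1) = 543*(3*(-1/26) + 1) = 543*(-3/26 + 1) = 543*(23/26) = 12489/26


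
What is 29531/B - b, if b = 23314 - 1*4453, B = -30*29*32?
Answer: -525119771/27840 ≈ -18862.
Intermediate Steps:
B = -27840 (B = -870*32 = -27840)
b = 18861 (b = 23314 - 4453 = 18861)
29531/B - b = 29531/(-27840) - 1*18861 = 29531*(-1/27840) - 18861 = -29531/27840 - 18861 = -525119771/27840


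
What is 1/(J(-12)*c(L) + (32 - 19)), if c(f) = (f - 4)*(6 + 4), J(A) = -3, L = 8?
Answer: -1/107 ≈ -0.0093458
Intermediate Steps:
c(f) = -40 + 10*f (c(f) = (-4 + f)*10 = -40 + 10*f)
1/(J(-12)*c(L) + (32 - 19)) = 1/(-3*(-40 + 10*8) + (32 - 19)) = 1/(-3*(-40 + 80) + 13) = 1/(-3*40 + 13) = 1/(-120 + 13) = 1/(-107) = -1/107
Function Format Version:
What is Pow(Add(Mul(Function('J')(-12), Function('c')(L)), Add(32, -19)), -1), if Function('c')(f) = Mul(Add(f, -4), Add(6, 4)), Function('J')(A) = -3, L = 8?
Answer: Rational(-1, 107) ≈ -0.0093458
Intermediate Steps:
Function('c')(f) = Add(-40, Mul(10, f)) (Function('c')(f) = Mul(Add(-4, f), 10) = Add(-40, Mul(10, f)))
Pow(Add(Mul(Function('J')(-12), Function('c')(L)), Add(32, -19)), -1) = Pow(Add(Mul(-3, Add(-40, Mul(10, 8))), Add(32, -19)), -1) = Pow(Add(Mul(-3, Add(-40, 80)), 13), -1) = Pow(Add(Mul(-3, 40), 13), -1) = Pow(Add(-120, 13), -1) = Pow(-107, -1) = Rational(-1, 107)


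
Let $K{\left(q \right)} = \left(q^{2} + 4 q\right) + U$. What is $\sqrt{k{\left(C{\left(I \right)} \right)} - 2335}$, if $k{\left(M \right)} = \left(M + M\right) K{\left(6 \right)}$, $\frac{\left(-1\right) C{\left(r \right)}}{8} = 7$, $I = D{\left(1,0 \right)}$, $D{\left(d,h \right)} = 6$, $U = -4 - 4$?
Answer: $i \sqrt{8159} \approx 90.327 i$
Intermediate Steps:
$U = -8$
$I = 6$
$K{\left(q \right)} = -8 + q^{2} + 4 q$ ($K{\left(q \right)} = \left(q^{2} + 4 q\right) - 8 = -8 + q^{2} + 4 q$)
$C{\left(r \right)} = -56$ ($C{\left(r \right)} = \left(-8\right) 7 = -56$)
$k{\left(M \right)} = 104 M$ ($k{\left(M \right)} = \left(M + M\right) \left(-8 + 6^{2} + 4 \cdot 6\right) = 2 M \left(-8 + 36 + 24\right) = 2 M 52 = 104 M$)
$\sqrt{k{\left(C{\left(I \right)} \right)} - 2335} = \sqrt{104 \left(-56\right) - 2335} = \sqrt{-5824 - 2335} = \sqrt{-8159} = i \sqrt{8159}$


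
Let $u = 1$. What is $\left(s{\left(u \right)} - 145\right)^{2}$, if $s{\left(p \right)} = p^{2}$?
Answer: $20736$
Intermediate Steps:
$\left(s{\left(u \right)} - 145\right)^{2} = \left(1^{2} - 145\right)^{2} = \left(1 - 145\right)^{2} = \left(-144\right)^{2} = 20736$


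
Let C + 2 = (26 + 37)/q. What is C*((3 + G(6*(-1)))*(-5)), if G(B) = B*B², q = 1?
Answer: 64965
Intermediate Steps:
G(B) = B³
C = 61 (C = -2 + (26 + 37)/1 = -2 + 63*1 = -2 + 63 = 61)
C*((3 + G(6*(-1)))*(-5)) = 61*((3 + (6*(-1))³)*(-5)) = 61*((3 + (-6)³)*(-5)) = 61*((3 - 216)*(-5)) = 61*(-213*(-5)) = 61*1065 = 64965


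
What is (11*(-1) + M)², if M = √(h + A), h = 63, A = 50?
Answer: (11 - √113)² ≈ 0.13679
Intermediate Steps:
M = √113 (M = √(63 + 50) = √113 ≈ 10.630)
(11*(-1) + M)² = (11*(-1) + √113)² = (-11 + √113)²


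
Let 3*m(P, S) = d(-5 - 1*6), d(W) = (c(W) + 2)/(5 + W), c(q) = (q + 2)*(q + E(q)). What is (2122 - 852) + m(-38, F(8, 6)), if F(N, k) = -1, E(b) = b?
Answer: 11330/9 ≈ 1258.9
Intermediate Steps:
c(q) = 2*q*(2 + q) (c(q) = (q + 2)*(q + q) = (2 + q)*(2*q) = 2*q*(2 + q))
d(W) = (2 + 2*W*(2 + W))/(5 + W) (d(W) = (2*W*(2 + W) + 2)/(5 + W) = (2 + 2*W*(2 + W))/(5 + W))
m(P, S) = -100/9 (m(P, S) = (2*(1 + (-5 - 1*6)² + 2*(-5 - 1*6))/(5 + (-5 - 1*6)))/3 = (2*(1 + (-5 - 6)² + 2*(-5 - 6))/(5 + (-5 - 6)))/3 = (2*(1 + (-11)² + 2*(-11))/(5 - 11))/3 = (2*(1 + 121 - 22)/(-6))/3 = (2*(-⅙)*100)/3 = (⅓)*(-100/3) = -100/9)
(2122 - 852) + m(-38, F(8, 6)) = (2122 - 852) - 100/9 = 1270 - 100/9 = 11330/9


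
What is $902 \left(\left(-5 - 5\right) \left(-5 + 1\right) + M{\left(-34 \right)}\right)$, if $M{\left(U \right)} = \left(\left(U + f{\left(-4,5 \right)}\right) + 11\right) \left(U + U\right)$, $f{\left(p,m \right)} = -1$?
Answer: $1508144$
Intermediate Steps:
$M{\left(U \right)} = 2 U \left(10 + U\right)$ ($M{\left(U \right)} = \left(\left(U - 1\right) + 11\right) \left(U + U\right) = \left(\left(-1 + U\right) + 11\right) 2 U = \left(10 + U\right) 2 U = 2 U \left(10 + U\right)$)
$902 \left(\left(-5 - 5\right) \left(-5 + 1\right) + M{\left(-34 \right)}\right) = 902 \left(\left(-5 - 5\right) \left(-5 + 1\right) + 2 \left(-34\right) \left(10 - 34\right)\right) = 902 \left(\left(-10\right) \left(-4\right) + 2 \left(-34\right) \left(-24\right)\right) = 902 \left(40 + 1632\right) = 902 \cdot 1672 = 1508144$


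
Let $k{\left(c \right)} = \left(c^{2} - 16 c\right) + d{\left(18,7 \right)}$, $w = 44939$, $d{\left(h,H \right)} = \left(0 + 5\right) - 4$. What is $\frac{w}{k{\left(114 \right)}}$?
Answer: $\frac{44939}{11173} \approx 4.0221$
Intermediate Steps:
$d{\left(h,H \right)} = 1$ ($d{\left(h,H \right)} = 5 - 4 = 1$)
$k{\left(c \right)} = 1 + c^{2} - 16 c$ ($k{\left(c \right)} = \left(c^{2} - 16 c\right) + 1 = 1 + c^{2} - 16 c$)
$\frac{w}{k{\left(114 \right)}} = \frac{44939}{1 + 114^{2} - 1824} = \frac{44939}{1 + 12996 - 1824} = \frac{44939}{11173}$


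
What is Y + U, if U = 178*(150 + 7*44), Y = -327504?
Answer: -245980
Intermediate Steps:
U = 81524 (U = 178*(150 + 308) = 178*458 = 81524)
Y + U = -327504 + 81524 = -245980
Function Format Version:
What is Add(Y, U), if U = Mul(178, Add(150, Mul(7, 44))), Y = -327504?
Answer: -245980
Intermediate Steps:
U = 81524 (U = Mul(178, Add(150, 308)) = Mul(178, 458) = 81524)
Add(Y, U) = Add(-327504, 81524) = -245980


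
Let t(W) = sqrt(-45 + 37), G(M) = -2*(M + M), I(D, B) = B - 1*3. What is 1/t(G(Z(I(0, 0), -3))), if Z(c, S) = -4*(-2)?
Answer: -I*sqrt(2)/4 ≈ -0.35355*I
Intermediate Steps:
I(D, B) = -3 + B (I(D, B) = B - 3 = -3 + B)
Z(c, S) = 8
G(M) = -4*M
t(W) = 2*I*sqrt(2) (t(W) = sqrt(-8) = 2*I*sqrt(2))
1/t(G(Z(I(0, 0), -3))) = 1/(2*I*sqrt(2)) = -I*sqrt(2)/4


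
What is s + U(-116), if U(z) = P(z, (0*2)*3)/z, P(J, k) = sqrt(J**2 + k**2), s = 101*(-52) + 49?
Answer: -5204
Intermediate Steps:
s = -5203 (s = -5252 + 49 = -5203)
U(z) = sqrt(z**2)/z (U(z) = sqrt(z**2 + ((0*2)*3)**2)/z = sqrt(z**2 + (0*3)**2)/z = sqrt(z**2 + 0**2)/z = sqrt(z**2 + 0)/z = sqrt(z**2)/z)
s + U(-116) = -5203 + sqrt((-116)**2)/(-116) = -5203 - sqrt(13456)/116 = -5203 - 1/116*116 = -5203 - 1 = -5204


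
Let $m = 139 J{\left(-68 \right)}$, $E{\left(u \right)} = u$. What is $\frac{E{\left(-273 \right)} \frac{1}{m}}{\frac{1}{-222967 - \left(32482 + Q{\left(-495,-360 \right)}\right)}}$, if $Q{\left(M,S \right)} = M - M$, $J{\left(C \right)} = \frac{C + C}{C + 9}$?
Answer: $\frac{4114517043}{18904} \approx 2.1765 \cdot 10^{5}$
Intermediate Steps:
$J{\left(C \right)} = \frac{2 C}{9 + C}$
$Q{\left(M,S \right)} = 0$
$m = \frac{18904}{59}$ ($m = 139 \cdot 2 \left(-68\right) \frac{1}{9 - 68} = 139 \cdot 2 \left(-68\right) \frac{1}{-59} = 139 \cdot 2 \left(-68\right) \left(- \frac{1}{59}\right) = 139 \cdot \frac{136}{59} = \frac{18904}{59} \approx 320.41$)
$\frac{E{\left(-273 \right)} \frac{1}{m}}{\frac{1}{-222967 - \left(32482 + Q{\left(-495,-360 \right)}\right)}} = \frac{\left(-273\right) \frac{1}{\frac{18904}{59}}}{\frac{1}{-222967 - 32482}} = \frac{\left(-273\right) \frac{59}{18904}}{\frac{1}{-222967 + \left(-32482 + 0\right)}} = - \frac{16107}{18904 \frac{1}{-222967 - 32482}} = - \frac{16107}{18904 \frac{1}{-255449}} = - \frac{16107}{18904 \left(- \frac{1}{255449}\right)} = \left(- \frac{16107}{18904}\right) \left(-255449\right) = \frac{4114517043}{18904}$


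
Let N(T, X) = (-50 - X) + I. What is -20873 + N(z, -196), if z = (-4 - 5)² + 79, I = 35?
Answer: -20692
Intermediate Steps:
z = 160 (z = (-9)² + 79 = 81 + 79 = 160)
N(T, X) = -15 - X (N(T, X) = (-50 - X) + 35 = -15 - X)
-20873 + N(z, -196) = -20873 + (-15 - 1*(-196)) = -20873 + (-15 + 196) = -20873 + 181 = -20692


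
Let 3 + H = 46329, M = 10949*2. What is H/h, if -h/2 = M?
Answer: -23163/21898 ≈ -1.0578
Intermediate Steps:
M = 21898
h = -43796 (h = -2*21898 = -43796)
H = 46326 (H = -3 + 46329 = 46326)
H/h = 46326/(-43796) = 46326*(-1/43796) = -23163/21898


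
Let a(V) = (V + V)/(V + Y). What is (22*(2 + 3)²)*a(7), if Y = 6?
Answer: 7700/13 ≈ 592.31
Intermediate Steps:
a(V) = 2*V/(6 + V) (a(V) = (V + V)/(V + 6) = (2*V)/(6 + V) = 2*V/(6 + V))
(22*(2 + 3)²)*a(7) = (22*(2 + 3)²)*(2*7/(6 + 7)) = (22*5²)*(2*7/13) = (22*25)*(2*7*(1/13)) = 550*(14/13) = 7700/13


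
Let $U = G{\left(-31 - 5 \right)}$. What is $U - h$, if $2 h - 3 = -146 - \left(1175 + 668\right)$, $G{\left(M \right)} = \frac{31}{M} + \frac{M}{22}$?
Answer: $\frac{392239}{396} \approx 990.5$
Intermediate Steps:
$G{\left(M \right)} = \frac{31}{M} + \frac{M}{22}$ ($G{\left(M \right)} = \frac{31}{M} + M \frac{1}{22} = \frac{31}{M} + \frac{M}{22}$)
$h = -993$ ($h = \frac{3}{2} + \frac{-146 - \left(1175 + 668\right)}{2} = \frac{3}{2} + \frac{-146 - 1843}{2} = \frac{3}{2} + \frac{1}{2} \left(-1989\right) = \frac{3}{2} - \frac{1989}{2} = -993$)
$U = - \frac{989}{396}$ ($U = \frac{31}{-31 - 5} + \frac{-31 - 5}{22} = \frac{31}{-36} + \frac{1}{22} \left(-36\right) = 31 \left(- \frac{1}{36}\right) - \frac{18}{11} = - \frac{31}{36} - \frac{18}{11} = - \frac{989}{396} \approx -2.4975$)
$U - h = - \frac{989}{396} - -993 = - \frac{989}{396} + 993 = \frac{392239}{396}$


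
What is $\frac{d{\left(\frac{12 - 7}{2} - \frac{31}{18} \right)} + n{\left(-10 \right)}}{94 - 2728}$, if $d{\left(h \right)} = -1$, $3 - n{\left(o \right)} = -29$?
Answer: $- \frac{31}{2634} \approx -0.011769$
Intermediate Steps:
$n{\left(o \right)} = 32$ ($n{\left(o \right)} = 3 - -29 = 3 + 29 = 32$)
$\frac{d{\left(\frac{12 - 7}{2} - \frac{31}{18} \right)} + n{\left(-10 \right)}}{94 - 2728} = \frac{-1 + 32}{94 - 2728} = \frac{31}{-2634} = 31 \left(- \frac{1}{2634}\right) = - \frac{31}{2634}$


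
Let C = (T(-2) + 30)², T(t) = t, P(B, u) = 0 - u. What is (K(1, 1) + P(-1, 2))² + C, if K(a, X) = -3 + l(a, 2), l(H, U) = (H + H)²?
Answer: 785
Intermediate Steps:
P(B, u) = -u
l(H, U) = 4*H² (l(H, U) = (2*H)² = 4*H²)
K(a, X) = -3 + 4*a²
C = 784 (C = (-2 + 30)² = 28² = 784)
(K(1, 1) + P(-1, 2))² + C = ((-3 + 4*1²) - 1*2)² + 784 = ((-3 + 4*1) - 2)² + 784 = ((-3 + 4) - 2)² + 784 = (1 - 2)² + 784 = (-1)² + 784 = 1 + 784 = 785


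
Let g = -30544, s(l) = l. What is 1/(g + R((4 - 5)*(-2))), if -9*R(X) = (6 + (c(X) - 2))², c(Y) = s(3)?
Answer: -9/274945 ≈ -3.2734e-5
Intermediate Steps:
c(Y) = 3
R(X) = -49/9 (R(X) = -(6 + (3 - 2))²/9 = -(6 + 1)²/9 = -⅑*7² = -⅑*49 = -49/9)
1/(g + R((4 - 5)*(-2))) = 1/(-30544 - 49/9) = 1/(-274945/9) = -9/274945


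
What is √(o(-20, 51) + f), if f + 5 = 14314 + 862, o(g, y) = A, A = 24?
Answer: √15195 ≈ 123.27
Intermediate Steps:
o(g, y) = 24
f = 15171 (f = -5 + (14314 + 862) = -5 + 15176 = 15171)
√(o(-20, 51) + f) = √(24 + 15171) = √15195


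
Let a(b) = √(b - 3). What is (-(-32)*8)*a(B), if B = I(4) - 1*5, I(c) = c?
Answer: 512*I ≈ 512.0*I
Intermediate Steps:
B = -1 (B = 4 - 1*5 = 4 - 5 = -1)
a(b) = √(-3 + b)
(-(-32)*8)*a(B) = (-(-32)*8)*√(-3 - 1) = (-8*(-32))*√(-4) = 256*(2*I) = 512*I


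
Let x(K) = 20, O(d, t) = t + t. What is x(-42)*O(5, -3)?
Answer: -120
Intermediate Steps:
O(d, t) = 2*t
x(-42)*O(5, -3) = 20*(2*(-3)) = 20*(-6) = -120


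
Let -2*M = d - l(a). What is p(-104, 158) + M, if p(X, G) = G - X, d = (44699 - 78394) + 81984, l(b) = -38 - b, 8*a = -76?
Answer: -95587/4 ≈ -23897.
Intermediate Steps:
a = -19/2 (a = (1/8)*(-76) = -19/2 ≈ -9.5000)
d = 48289 (d = -33695 + 81984 = 48289)
M = -96635/4 (M = -(48289 - (-38 - 1*(-19/2)))/2 = -(48289 - (-38 + 19/2))/2 = -(48289 - 1*(-57/2))/2 = -(48289 + 57/2)/2 = -1/2*96635/2 = -96635/4 ≈ -24159.)
p(-104, 158) + M = (158 - 1*(-104)) - 96635/4 = (158 + 104) - 96635/4 = 262 - 96635/4 = -95587/4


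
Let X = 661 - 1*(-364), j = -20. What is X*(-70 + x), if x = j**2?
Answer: 338250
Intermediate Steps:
x = 400 (x = (-20)**2 = 400)
X = 1025 (X = 661 + 364 = 1025)
X*(-70 + x) = 1025*(-70 + 400) = 1025*330 = 338250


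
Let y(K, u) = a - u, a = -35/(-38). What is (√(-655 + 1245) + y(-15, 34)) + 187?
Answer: 5849/38 + √590 ≈ 178.21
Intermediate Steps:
a = 35/38 (a = -35*(-1/38) = 35/38 ≈ 0.92105)
y(K, u) = 35/38 - u
(√(-655 + 1245) + y(-15, 34)) + 187 = (√(-655 + 1245) + (35/38 - 1*34)) + 187 = (√590 + (35/38 - 34)) + 187 = (√590 - 1257/38) + 187 = (-1257/38 + √590) + 187 = 5849/38 + √590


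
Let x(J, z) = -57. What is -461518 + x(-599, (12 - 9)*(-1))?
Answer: -461575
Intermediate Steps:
-461518 + x(-599, (12 - 9)*(-1)) = -461518 - 57 = -461575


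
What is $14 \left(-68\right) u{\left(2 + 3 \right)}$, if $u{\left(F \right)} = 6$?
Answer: $-5712$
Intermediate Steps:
$14 \left(-68\right) u{\left(2 + 3 \right)} = 14 \left(-68\right) 6 = \left(-952\right) 6 = -5712$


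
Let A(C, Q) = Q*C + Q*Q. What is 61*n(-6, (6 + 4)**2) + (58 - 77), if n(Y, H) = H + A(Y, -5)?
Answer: 9436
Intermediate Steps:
A(C, Q) = Q**2 + C*Q (A(C, Q) = C*Q + Q**2 = Q**2 + C*Q)
n(Y, H) = 25 + H - 5*Y (n(Y, H) = H - 5*(Y - 5) = H - 5*(-5 + Y) = H + (25 - 5*Y) = 25 + H - 5*Y)
61*n(-6, (6 + 4)**2) + (58 - 77) = 61*(25 + (6 + 4)**2 - 5*(-6)) + (58 - 77) = 61*(25 + 10**2 + 30) - 19 = 61*(25 + 100 + 30) - 19 = 61*155 - 19 = 9455 - 19 = 9436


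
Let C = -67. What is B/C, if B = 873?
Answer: -873/67 ≈ -13.030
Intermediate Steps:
B/C = 873/(-67) = 873*(-1/67) = -873/67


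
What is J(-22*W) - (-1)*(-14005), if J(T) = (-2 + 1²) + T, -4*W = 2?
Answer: -13995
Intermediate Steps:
W = -½ (W = -¼*2 = -½ ≈ -0.50000)
J(T) = -1 + T (J(T) = (-2 + 1) + T = -1 + T)
J(-22*W) - (-1)*(-14005) = (-1 - 22*(-½)) - (-1)*(-14005) = (-1 + 11) - 1*14005 = 10 - 14005 = -13995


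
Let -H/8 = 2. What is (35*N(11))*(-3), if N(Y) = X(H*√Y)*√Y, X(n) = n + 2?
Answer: 18480 - 210*√11 ≈ 17784.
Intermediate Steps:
H = -16 (H = -8*2 = -16)
X(n) = 2 + n
N(Y) = √Y*(2 - 16*√Y) (N(Y) = (2 - 16*√Y)*√Y = √Y*(2 - 16*√Y))
(35*N(11))*(-3) = (35*(-16*11 + 2*√11))*(-3) = (35*(-176 + 2*√11))*(-3) = (-6160 + 70*√11)*(-3) = 18480 - 210*√11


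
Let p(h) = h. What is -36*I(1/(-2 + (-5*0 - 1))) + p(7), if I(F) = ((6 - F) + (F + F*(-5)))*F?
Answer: 99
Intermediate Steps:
I(F) = F*(6 - 5*F) (I(F) = ((6 - F) + (F - 5*F))*F = ((6 - F) - 4*F)*F = (6 - 5*F)*F = F*(6 - 5*F))
-36*I(1/(-2 + (-5*0 - 1))) + p(7) = -36*(6 - 5/(-2 + (-5*0 - 1)))/(-2 + (-5*0 - 1)) + 7 = -36*(6 - 5/(-2 + (0 - 1)))/(-2 + (0 - 1)) + 7 = -36*(6 - 5/(-2 - 1))/(-2 - 1) + 7 = -36*(6 - 5/(-3))/(-3) + 7 = -(-12)*(6 - 5*(-1/3)) + 7 = -(-12)*(6 + 5/3) + 7 = -(-12)*23/3 + 7 = -36*(-23/9) + 7 = 92 + 7 = 99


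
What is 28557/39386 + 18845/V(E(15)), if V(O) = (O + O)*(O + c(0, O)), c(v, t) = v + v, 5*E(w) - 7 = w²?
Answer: 10814916593/2119912064 ≈ 5.1016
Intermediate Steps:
E(w) = 7/5 + w²/5
c(v, t) = 2*v
V(O) = 2*O² (V(O) = (O + O)*(O + 2*0) = (2*O)*(O + 0) = (2*O)*O = 2*O²)
28557/39386 + 18845/V(E(15)) = 28557/39386 + 18845/((2*(7/5 + (⅕)*15²)²)) = 28557*(1/39386) + 18845/((2*(7/5 + (⅕)*225)²)) = 28557/39386 + 18845/((2*(7/5 + 45)²)) = 28557/39386 + 18845/((2*(232/5)²)) = 28557/39386 + 18845/((2*(53824/25))) = 28557/39386 + 18845/(107648/25) = 28557/39386 + 18845*(25/107648) = 28557/39386 + 471125/107648 = 10814916593/2119912064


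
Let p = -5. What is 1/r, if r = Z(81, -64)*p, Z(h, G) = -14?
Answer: 1/70 ≈ 0.014286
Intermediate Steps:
r = 70 (r = -14*(-5) = 70)
1/r = 1/70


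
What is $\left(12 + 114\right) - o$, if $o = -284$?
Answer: $410$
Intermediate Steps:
$\left(12 + 114\right) - o = \left(12 + 114\right) - -284 = 126 + 284 = 410$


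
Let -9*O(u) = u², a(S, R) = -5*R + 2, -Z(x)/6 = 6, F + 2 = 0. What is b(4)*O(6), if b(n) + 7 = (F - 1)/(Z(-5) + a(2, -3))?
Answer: 520/19 ≈ 27.368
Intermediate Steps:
F = -2 (F = -2 + 0 = -2)
Z(x) = -36 (Z(x) = -6*6 = -36)
a(S, R) = 2 - 5*R
b(n) = -130/19 (b(n) = -7 + (-2 - 1)/(-36 + (2 - 5*(-3))) = -7 - 3/(-36 + (2 + 15)) = -7 - 3/(-36 + 17) = -7 - 3/(-19) = -7 - 3*(-1/19) = -7 + 3/19 = -130/19)
O(u) = -u²/9
b(4)*O(6) = -(-130)*6²/171 = -(-130)*36/171 = -130/19*(-4) = 520/19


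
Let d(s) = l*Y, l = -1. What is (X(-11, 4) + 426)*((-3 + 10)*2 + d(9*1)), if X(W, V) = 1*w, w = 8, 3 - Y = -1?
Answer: 4340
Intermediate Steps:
Y = 4 (Y = 3 - 1*(-1) = 3 + 1 = 4)
d(s) = -4 (d(s) = -1*4 = -4)
X(W, V) = 8 (X(W, V) = 1*8 = 8)
(X(-11, 4) + 426)*((-3 + 10)*2 + d(9*1)) = (8 + 426)*((-3 + 10)*2 - 4) = 434*(7*2 - 4) = 434*(14 - 4) = 434*10 = 4340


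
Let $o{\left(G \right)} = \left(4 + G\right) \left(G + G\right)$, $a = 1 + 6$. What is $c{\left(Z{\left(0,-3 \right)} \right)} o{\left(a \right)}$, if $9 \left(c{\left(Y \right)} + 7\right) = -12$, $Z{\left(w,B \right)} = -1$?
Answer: $- \frac{3850}{3} \approx -1283.3$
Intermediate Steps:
$c{\left(Y \right)} = - \frac{25}{3}$ ($c{\left(Y \right)} = -7 + \frac{1}{9} \left(-12\right) = -7 - \frac{4}{3} = - \frac{25}{3}$)
$a = 7$
$o{\left(G \right)} = 2 G \left(4 + G\right)$ ($o{\left(G \right)} = \left(4 + G\right) 2 G = 2 G \left(4 + G\right)$)
$c{\left(Z{\left(0,-3 \right)} \right)} o{\left(a \right)} = - \frac{25 \cdot 2 \cdot 7 \left(4 + 7\right)}{3} = - \frac{25 \cdot 2 \cdot 7 \cdot 11}{3} = \left(- \frac{25}{3}\right) 154 = - \frac{3850}{3}$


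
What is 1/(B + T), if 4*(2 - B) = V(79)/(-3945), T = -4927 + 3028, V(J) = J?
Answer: -15780/29934581 ≈ -0.00052715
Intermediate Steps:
T = -1899
B = 31639/15780 (B = 2 - 79/(4*(-3945)) = 2 - 79*(-1)/(4*3945) = 2 - ¼*(-79/3945) = 2 + 79/15780 = 31639/15780 ≈ 2.0050)
1/(B + T) = 1/(31639/15780 - 1899) = 1/(-29934581/15780) = -15780/29934581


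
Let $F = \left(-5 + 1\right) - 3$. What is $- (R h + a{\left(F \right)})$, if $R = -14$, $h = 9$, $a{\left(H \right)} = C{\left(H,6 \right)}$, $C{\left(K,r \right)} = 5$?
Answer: $121$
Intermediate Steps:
$F = -7$ ($F = -4 - 3 = -7$)
$a{\left(H \right)} = 5$
$- (R h + a{\left(F \right)}) = - (\left(-14\right) 9 + 5) = - (-126 + 5) = \left(-1\right) \left(-121\right) = 121$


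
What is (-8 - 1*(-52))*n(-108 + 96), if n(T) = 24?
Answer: 1056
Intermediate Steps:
(-8 - 1*(-52))*n(-108 + 96) = (-8 - 1*(-52))*24 = (-8 + 52)*24 = 44*24 = 1056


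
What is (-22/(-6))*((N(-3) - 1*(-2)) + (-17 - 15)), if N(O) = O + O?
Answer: -132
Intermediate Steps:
N(O) = 2*O
(-22/(-6))*((N(-3) - 1*(-2)) + (-17 - 15)) = (-22/(-6))*((2*(-3) - 1*(-2)) + (-17 - 15)) = (-22*(-⅙))*((-6 + 2) - 32) = 11*(-4 - 32)/3 = (11/3)*(-36) = -132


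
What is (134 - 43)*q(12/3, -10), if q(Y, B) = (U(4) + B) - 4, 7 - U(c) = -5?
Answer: -182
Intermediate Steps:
U(c) = 12 (U(c) = 7 - 1*(-5) = 7 + 5 = 12)
q(Y, B) = 8 + B (q(Y, B) = (12 + B) - 4 = 8 + B)
(134 - 43)*q(12/3, -10) = (134 - 43)*(8 - 10) = 91*(-2) = -182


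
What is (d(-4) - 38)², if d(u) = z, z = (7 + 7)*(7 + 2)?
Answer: 7744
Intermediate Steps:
z = 126 (z = 14*9 = 126)
d(u) = 126
(d(-4) - 38)² = (126 - 38)² = 88² = 7744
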